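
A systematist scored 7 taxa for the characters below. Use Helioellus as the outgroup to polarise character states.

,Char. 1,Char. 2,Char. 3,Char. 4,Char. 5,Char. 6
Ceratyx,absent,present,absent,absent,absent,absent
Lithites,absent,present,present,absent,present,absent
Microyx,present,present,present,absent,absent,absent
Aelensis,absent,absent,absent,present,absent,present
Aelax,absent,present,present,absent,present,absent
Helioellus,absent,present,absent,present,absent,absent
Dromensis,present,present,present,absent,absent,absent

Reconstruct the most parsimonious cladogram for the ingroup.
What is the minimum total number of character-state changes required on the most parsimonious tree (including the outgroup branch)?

6

Character polarity is set by the outgroup: the derived state is whichever differs from the outgroup's state, so for Char. 2, Char. 4 the derived state is 'absent', and for the remaining characters it is 'present'.
Char. 1: derived state 'present' in Dromensis and Microyx only — synapomorphy for {Dromensis, Microyx}.
Char. 2 (derived state 'absent') is unique to Aelensis (autapomorphy; uninformative for grouping).
Char. 3: derived state 'present' in Aelax, Dromensis, Lithites, and Microyx only — synapomorphy for {Aelax, Dromensis, Lithites, Microyx}.
Only Aelax, Ceratyx, Dromensis, Lithites, and Microyx show the derived state 'absent' for Char. 4, supporting them as a clade.
Char. 5 (derived state 'present') is shared by Aelax and Lithites — a synapomorphy uniting that clade.
Char. 6: derived state 'present' in Aelensis only — an autapomorphy, so it tells us nothing about relationships among taxa.
Most parsimonious ingroup topology: (Aelensis,(Ceratyx,((Microyx,Dromensis),(Lithites,Aelax)))).
Changes per character on this tree: Char. 1: 1; Char. 2: 1; Char. 3: 1; Char. 4: 1; Char. 5: 1; Char. 6: 1.
Total = 6.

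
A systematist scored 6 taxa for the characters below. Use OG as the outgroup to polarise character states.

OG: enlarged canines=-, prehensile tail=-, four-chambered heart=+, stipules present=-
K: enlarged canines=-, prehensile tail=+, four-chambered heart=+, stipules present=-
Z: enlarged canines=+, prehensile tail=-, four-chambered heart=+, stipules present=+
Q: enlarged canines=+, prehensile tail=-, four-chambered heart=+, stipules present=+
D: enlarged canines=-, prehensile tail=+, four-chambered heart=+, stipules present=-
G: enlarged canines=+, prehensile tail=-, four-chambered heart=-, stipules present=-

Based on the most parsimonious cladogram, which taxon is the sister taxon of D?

K

Character polarity is set by the outgroup: the derived state is whichever differs from the outgroup's state, so for four-chambered heart the derived state is '-', and for the remaining characters it is '+'.
enlarged canines (derived state '+') is shared by G, Q, and Z — a synapomorphy uniting that clade.
Only D and K show the derived state '+' for prehensile tail, supporting them as a clade.
four-chambered heart: derived state '-' in G only — an autapomorphy, so it tells us nothing about relationships among taxa.
Only Q and Z show the derived state '+' for stipules present, supporting them as a clade.
Most parsimonious ingroup topology: ((K,D),((Z,Q),G)).
D and K form a cherry on this tree, so they are sister taxa.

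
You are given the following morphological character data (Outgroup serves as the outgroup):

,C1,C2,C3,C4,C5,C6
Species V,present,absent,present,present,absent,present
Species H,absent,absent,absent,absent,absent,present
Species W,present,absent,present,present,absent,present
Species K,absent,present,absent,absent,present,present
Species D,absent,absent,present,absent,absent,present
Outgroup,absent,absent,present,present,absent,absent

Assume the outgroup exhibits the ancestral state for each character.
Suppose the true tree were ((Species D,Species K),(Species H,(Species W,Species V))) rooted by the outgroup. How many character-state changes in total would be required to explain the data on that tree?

8

Map each character onto ((Species D,Species K),(Species H,(Species W,Species V))) (rooted by Outgroup) and count the minimum state changes it requires (Fitch parsimony):
C1: 1; C2: 1; C3: 2; C4: 2; C5: 1; C6: 1.
Total tree length = 8.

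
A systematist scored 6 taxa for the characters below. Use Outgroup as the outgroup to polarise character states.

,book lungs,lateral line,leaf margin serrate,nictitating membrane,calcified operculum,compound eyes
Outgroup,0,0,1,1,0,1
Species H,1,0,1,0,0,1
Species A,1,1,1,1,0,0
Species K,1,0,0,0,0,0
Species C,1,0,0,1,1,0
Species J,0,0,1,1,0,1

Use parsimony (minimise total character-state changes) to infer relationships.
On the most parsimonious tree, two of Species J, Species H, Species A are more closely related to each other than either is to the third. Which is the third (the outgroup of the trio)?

Character polarity is set by the outgroup: the derived state is whichever differs from the outgroup's state, so for leaf margin serrate, nictitating membrane, compound eyes the derived state is '0', and for the remaining characters it is '1'.
Only Species A, Species C, Species H, and Species K show the derived state '1' for book lungs, supporting them as a clade.
lateral line: derived state '1' in Species A only — an autapomorphy, so it tells us nothing about relationships among taxa.
leaf margin serrate (derived state '0') is shared by Species C and Species K — a synapomorphy uniting that clade.
nictitating membrane (state '0') occurs in Species H and Species K but conflicts with the nesting implied by the other characters — most parsimoniously interpreted as homoplasy.
calcified operculum: derived state '1' in Species C only — an autapomorphy, so it tells us nothing about relationships among taxa.
compound eyes (derived state '0') is shared by Species A, Species C, and Species K — a synapomorphy uniting that clade.
Most parsimonious ingroup topology: ((Species H,(Species A,(Species K,Species C))),Species J).
Species A and Species H share a more recent common ancestor with each other than either does with Species J, so Species J is the least closely related of the three.

Species J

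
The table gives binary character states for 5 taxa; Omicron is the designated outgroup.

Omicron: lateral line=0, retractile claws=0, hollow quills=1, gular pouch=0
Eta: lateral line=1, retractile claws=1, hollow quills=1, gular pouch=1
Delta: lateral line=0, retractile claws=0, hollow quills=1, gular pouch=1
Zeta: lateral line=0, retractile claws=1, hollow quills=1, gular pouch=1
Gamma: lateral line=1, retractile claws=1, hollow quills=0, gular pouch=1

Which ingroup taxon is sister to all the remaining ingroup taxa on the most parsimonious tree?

Character polarity is set by the outgroup: the derived state is whichever differs from the outgroup's state, so for hollow quills the derived state is '0', and for the remaining characters it is '1'.
lateral line (derived state '1') is shared by Eta and Gamma — a synapomorphy uniting that clade.
retractile claws: derived state '1' in Eta, Gamma, and Zeta only — synapomorphy for {Eta, Gamma, Zeta}.
hollow quills: derived state '0' in Gamma only — an autapomorphy, so it tells us nothing about relationships among taxa.
gular pouch (derived state '1') is shared by all ingroup taxa — unites the whole ingroup.
Most parsimonious ingroup topology: ((Zeta,(Eta,Gamma)),Delta).
Delta is sister to the clade containing all other ingroup taxa, so it is the earliest-diverging (most basal) ingroup lineage.

Delta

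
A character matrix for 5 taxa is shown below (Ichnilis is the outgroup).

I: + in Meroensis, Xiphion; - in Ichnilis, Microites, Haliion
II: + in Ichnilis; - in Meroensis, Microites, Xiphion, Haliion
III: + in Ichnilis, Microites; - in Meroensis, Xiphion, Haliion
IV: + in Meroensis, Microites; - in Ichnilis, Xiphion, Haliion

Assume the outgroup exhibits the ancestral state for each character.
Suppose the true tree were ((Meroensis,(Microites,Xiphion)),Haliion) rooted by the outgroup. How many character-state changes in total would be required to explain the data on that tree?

Map each character onto ((Meroensis,(Microites,Xiphion)),Haliion) (rooted by Ichnilis) and count the minimum state changes it requires (Fitch parsimony):
I: 2; II: 1; III: 2; IV: 2.
Total tree length = 7.

7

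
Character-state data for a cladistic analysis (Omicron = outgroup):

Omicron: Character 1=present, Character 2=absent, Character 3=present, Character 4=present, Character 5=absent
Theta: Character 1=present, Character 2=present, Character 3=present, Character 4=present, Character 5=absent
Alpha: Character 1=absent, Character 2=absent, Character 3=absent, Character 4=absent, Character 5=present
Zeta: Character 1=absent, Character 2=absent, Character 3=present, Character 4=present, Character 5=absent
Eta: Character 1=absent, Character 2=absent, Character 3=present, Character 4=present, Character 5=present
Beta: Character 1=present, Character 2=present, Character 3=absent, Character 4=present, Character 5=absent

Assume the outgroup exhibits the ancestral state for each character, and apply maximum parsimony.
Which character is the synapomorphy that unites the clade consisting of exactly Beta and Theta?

Character polarity is set by the outgroup: the derived state is whichever differs from the outgroup's state, so for Character 1, Character 3, Character 4 the derived state is 'absent', and for the remaining characters it is 'present'.
Only Alpha, Eta, and Zeta show the derived state 'absent' for Character 1, supporting them as a clade.
Only Beta and Theta show the derived state 'present' for Character 2, supporting them as a clade.
Character 3 (state 'absent') occurs in Alpha and Beta but conflicts with the nesting implied by the other characters — most parsimoniously interpreted as homoplasy.
Character 4: derived state 'absent' in Alpha only — an autapomorphy, so it tells us nothing about relationships among taxa.
Character 5: derived state 'present' in Alpha and Eta only — synapomorphy for {Alpha, Eta}.
Most parsimonious ingroup topology: ((Beta,Theta),((Eta,Alpha),Zeta)).
The clade {Beta, Theta} is supported by Character 2: its derived state 'present' occurs in exactly those taxa and in no other taxon (including the outgroup).

Character 2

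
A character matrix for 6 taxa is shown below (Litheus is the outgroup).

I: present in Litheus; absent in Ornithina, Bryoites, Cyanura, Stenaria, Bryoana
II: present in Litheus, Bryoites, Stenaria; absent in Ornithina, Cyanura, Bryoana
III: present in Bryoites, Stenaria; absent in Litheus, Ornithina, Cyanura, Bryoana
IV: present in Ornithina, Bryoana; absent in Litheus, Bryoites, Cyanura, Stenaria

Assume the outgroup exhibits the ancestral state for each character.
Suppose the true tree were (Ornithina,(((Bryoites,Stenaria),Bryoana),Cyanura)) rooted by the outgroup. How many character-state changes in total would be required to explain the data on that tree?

Map each character onto (Ornithina,(((Bryoites,Stenaria),Bryoana),Cyanura)) (rooted by Litheus) and count the minimum state changes it requires (Fitch parsimony):
I: 1; II: 2; III: 1; IV: 2.
Total tree length = 6.

6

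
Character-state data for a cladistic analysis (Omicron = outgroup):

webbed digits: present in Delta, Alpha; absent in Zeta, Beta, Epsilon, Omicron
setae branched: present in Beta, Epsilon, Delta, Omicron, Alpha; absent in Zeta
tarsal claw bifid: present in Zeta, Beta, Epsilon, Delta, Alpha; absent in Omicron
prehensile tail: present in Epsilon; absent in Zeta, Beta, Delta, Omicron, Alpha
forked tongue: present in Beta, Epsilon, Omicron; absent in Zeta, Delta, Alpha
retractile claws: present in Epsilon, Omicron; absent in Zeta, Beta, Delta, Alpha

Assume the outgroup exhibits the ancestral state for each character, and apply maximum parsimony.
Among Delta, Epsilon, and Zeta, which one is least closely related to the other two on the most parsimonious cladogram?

Character polarity is set by the outgroup: the derived state is whichever differs from the outgroup's state, so for setae branched, forked tongue, retractile claws the derived state is 'absent', and for the remaining characters it is 'present'.
webbed digits (derived state 'present') is shared by Alpha and Delta — a synapomorphy uniting that clade.
setae branched: derived state 'absent' in Zeta only — an autapomorphy, so it tells us nothing about relationships among taxa.
All ingroup taxa share the derived state 'present' for tarsal claw bifid; it defines the ingroup but does not resolve relationships within it.
prehensile tail: derived state 'present' in Epsilon only — an autapomorphy, so it tells us nothing about relationships among taxa.
Only Alpha, Delta, and Zeta show the derived state 'absent' for forked tongue, supporting them as a clade.
retractile claws (derived state 'absent') is shared by Alpha, Beta, Delta, and Zeta — a synapomorphy uniting that clade.
Most parsimonious ingroup topology: ((((Delta,Alpha),Zeta),Beta),Epsilon).
Delta and Zeta share a more recent common ancestor with each other than either does with Epsilon, so Epsilon is the least closely related of the three.

Epsilon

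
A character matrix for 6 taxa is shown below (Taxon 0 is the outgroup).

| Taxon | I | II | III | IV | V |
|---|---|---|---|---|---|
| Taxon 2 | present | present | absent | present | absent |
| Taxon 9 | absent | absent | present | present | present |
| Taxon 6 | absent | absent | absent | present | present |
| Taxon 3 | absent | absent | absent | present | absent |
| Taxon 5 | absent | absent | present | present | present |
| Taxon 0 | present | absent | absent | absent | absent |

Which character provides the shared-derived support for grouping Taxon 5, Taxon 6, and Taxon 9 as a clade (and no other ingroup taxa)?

V

Character polarity is set by the outgroup: the derived state is whichever differs from the outgroup's state, so for I the derived state is 'absent', and for the remaining characters it is 'present'.
I (derived state 'absent') is shared by Taxon 3, Taxon 5, Taxon 6, and Taxon 9 — a synapomorphy uniting that clade.
II: derived state 'present' in Taxon 2 only — an autapomorphy, so it tells us nothing about relationships among taxa.
III: derived state 'present' in Taxon 5 and Taxon 9 only — synapomorphy for {Taxon 5, Taxon 9}.
IV (derived state 'present') is shared by all ingroup taxa — unites the whole ingroup.
V (derived state 'present') is shared by Taxon 5, Taxon 6, and Taxon 9 — a synapomorphy uniting that clade.
Most parsimonious ingroup topology: ((((Taxon 5,Taxon 9),Taxon 6),Taxon 3),Taxon 2).
The clade {Taxon 5, Taxon 6, Taxon 9} is supported by V: its derived state 'present' occurs in exactly those taxa and in no other taxon (including the outgroup).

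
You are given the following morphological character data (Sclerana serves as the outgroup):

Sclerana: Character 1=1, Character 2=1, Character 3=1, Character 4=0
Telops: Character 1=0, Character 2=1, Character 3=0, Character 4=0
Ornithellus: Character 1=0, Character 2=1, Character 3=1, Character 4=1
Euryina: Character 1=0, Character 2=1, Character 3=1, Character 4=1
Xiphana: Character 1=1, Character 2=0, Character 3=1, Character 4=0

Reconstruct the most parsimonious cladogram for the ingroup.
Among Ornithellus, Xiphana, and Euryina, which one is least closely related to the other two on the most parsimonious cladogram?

Character polarity is set by the outgroup: the derived state is whichever differs from the outgroup's state, so for Character 1, Character 2, Character 3 the derived state is '0', and for the remaining characters it is '1'.
Only Euryina, Ornithellus, and Telops show the derived state '0' for Character 1, supporting them as a clade.
Character 2: derived state '0' in Xiphana only — an autapomorphy, so it tells us nothing about relationships among taxa.
Character 3 (derived state '0') is unique to Telops (autapomorphy; uninformative for grouping).
Character 4: derived state '1' in Euryina and Ornithellus only — synapomorphy for {Euryina, Ornithellus}.
Most parsimonious ingroup topology: ((Telops,(Ornithellus,Euryina)),Xiphana).
Ornithellus and Euryina share a more recent common ancestor with each other than either does with Xiphana, so Xiphana is the least closely related of the three.

Xiphana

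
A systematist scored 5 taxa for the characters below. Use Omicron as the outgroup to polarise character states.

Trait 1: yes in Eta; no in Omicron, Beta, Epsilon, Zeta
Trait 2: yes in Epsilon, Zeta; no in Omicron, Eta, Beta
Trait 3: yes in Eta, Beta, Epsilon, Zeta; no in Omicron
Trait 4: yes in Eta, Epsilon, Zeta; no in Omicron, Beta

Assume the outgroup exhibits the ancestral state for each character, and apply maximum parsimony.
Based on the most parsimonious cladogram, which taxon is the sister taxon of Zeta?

The outgroup has state 'no' for every character, so 'yes' is the derived state throughout.
Trait 1: derived state 'yes' in Eta only — an autapomorphy, so it tells us nothing about relationships among taxa.
Trait 2 (derived state 'yes') is shared by Epsilon and Zeta — a synapomorphy uniting that clade.
Trait 3 (derived state 'yes') is shared by all ingroup taxa — unites the whole ingroup.
Trait 4: derived state 'yes' in Epsilon, Eta, and Zeta only — synapomorphy for {Epsilon, Eta, Zeta}.
Most parsimonious ingroup topology: ((Eta,(Epsilon,Zeta)),Beta).
Zeta and Epsilon form a cherry on this tree, so they are sister taxa.

Epsilon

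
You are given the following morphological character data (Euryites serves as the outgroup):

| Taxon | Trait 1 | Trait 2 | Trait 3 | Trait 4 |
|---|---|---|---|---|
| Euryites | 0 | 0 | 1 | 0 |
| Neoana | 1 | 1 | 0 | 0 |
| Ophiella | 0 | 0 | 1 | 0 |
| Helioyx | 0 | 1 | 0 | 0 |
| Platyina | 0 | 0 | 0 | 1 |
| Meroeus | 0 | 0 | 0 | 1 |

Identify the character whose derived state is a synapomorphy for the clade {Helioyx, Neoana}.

Character polarity is set by the outgroup: the derived state is whichever differs from the outgroup's state, so for Trait 3 the derived state is '0', and for the remaining characters it is '1'.
Trait 1 (derived state '1') is unique to Neoana (autapomorphy; uninformative for grouping).
Only Helioyx and Neoana show the derived state '1' for Trait 2, supporting them as a clade.
Trait 3: derived state '0' in Helioyx, Meroeus, Neoana, and Platyina only — synapomorphy for {Helioyx, Meroeus, Neoana, Platyina}.
Trait 4: derived state '1' in Meroeus and Platyina only — synapomorphy for {Meroeus, Platyina}.
Most parsimonious ingroup topology: (((Neoana,Helioyx),(Platyina,Meroeus)),Ophiella).
The clade {Helioyx, Neoana} is supported by Trait 2: its derived state '1' occurs in exactly those taxa and in no other taxon (including the outgroup).

Trait 2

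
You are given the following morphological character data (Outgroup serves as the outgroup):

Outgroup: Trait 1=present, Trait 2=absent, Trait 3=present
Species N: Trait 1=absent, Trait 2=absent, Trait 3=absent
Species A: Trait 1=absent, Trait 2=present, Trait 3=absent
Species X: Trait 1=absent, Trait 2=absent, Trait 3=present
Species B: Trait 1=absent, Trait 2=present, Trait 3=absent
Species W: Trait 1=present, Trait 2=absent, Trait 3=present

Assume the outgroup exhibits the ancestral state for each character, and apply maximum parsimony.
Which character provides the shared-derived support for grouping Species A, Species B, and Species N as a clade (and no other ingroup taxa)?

Trait 3

Character polarity is set by the outgroup: the derived state is whichever differs from the outgroup's state, so for Trait 1, Trait 3 the derived state is 'absent', and for the remaining characters it is 'present'.
Trait 1: derived state 'absent' in Species A, Species B, Species N, and Species X only — synapomorphy for {Species A, Species B, Species N, Species X}.
Only Species A and Species B show the derived state 'present' for Trait 2, supporting them as a clade.
Only Species A, Species B, and Species N show the derived state 'absent' for Trait 3, supporting them as a clade.
Most parsimonious ingroup topology: (((Species N,(Species A,Species B)),Species X),Species W).
The clade {Species A, Species B, Species N} is supported by Trait 3: its derived state 'absent' occurs in exactly those taxa and in no other taxon (including the outgroup).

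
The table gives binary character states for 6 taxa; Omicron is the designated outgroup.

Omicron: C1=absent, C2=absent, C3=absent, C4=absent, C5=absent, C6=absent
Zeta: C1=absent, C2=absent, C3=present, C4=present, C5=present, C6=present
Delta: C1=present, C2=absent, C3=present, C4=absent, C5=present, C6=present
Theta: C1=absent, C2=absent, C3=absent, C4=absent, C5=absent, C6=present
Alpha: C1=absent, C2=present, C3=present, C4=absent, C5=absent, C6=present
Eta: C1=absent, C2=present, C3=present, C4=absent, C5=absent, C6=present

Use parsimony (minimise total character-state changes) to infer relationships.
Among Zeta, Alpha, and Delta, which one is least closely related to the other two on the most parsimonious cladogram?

Alpha

The outgroup has state 'absent' for every character, so 'present' is the derived state throughout.
C1 (derived state 'present') is unique to Delta (autapomorphy; uninformative for grouping).
Only Alpha and Eta show the derived state 'present' for C2, supporting them as a clade.
C3: derived state 'present' in Alpha, Delta, Eta, and Zeta only — synapomorphy for {Alpha, Delta, Eta, Zeta}.
C4 (derived state 'present') is unique to Zeta (autapomorphy; uninformative for grouping).
C5: derived state 'present' in Delta and Zeta only — synapomorphy for {Delta, Zeta}.
C6 (derived state 'present') is shared by all ingroup taxa — unites the whole ingroup.
Most parsimonious ingroup topology: (((Zeta,Delta),(Alpha,Eta)),Theta).
Delta and Zeta share a more recent common ancestor with each other than either does with Alpha, so Alpha is the least closely related of the three.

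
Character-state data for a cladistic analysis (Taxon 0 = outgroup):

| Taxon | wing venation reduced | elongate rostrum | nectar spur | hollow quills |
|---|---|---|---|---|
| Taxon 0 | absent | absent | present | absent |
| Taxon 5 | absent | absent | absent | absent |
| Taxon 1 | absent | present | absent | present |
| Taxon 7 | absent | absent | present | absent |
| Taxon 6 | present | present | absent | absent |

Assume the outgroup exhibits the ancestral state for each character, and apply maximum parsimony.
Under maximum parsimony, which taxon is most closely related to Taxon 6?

Taxon 1

Character polarity is set by the outgroup: the derived state is whichever differs from the outgroup's state, so for nectar spur the derived state is 'absent', and for the remaining characters it is 'present'.
wing venation reduced: derived state 'present' in Taxon 6 only — an autapomorphy, so it tells us nothing about relationships among taxa.
elongate rostrum: derived state 'present' in Taxon 1 and Taxon 6 only — synapomorphy for {Taxon 1, Taxon 6}.
nectar spur: derived state 'absent' in Taxon 1, Taxon 5, and Taxon 6 only — synapomorphy for {Taxon 1, Taxon 5, Taxon 6}.
hollow quills (derived state 'present') is unique to Taxon 1 (autapomorphy; uninformative for grouping).
Most parsimonious ingroup topology: ((Taxon 5,(Taxon 1,Taxon 6)),Taxon 7).
Taxon 6 and Taxon 1 form a cherry on this tree, so they are sister taxa.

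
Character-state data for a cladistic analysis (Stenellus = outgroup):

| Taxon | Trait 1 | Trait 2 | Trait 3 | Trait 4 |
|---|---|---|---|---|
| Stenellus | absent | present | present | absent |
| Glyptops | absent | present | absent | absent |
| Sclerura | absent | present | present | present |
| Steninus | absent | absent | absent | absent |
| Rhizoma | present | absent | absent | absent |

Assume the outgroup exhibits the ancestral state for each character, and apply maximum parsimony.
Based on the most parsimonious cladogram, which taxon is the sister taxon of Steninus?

Rhizoma

Character polarity is set by the outgroup: the derived state is whichever differs from the outgroup's state, so for Trait 2, Trait 3 the derived state is 'absent', and for the remaining characters it is 'present'.
Trait 1: derived state 'present' in Rhizoma only — an autapomorphy, so it tells us nothing about relationships among taxa.
Trait 2: derived state 'absent' in Rhizoma and Steninus only — synapomorphy for {Rhizoma, Steninus}.
Trait 3: derived state 'absent' in Glyptops, Rhizoma, and Steninus only — synapomorphy for {Glyptops, Rhizoma, Steninus}.
Trait 4 (derived state 'present') is unique to Sclerura (autapomorphy; uninformative for grouping).
Most parsimonious ingroup topology: ((Glyptops,(Steninus,Rhizoma)),Sclerura).
Steninus and Rhizoma form a cherry on this tree, so they are sister taxa.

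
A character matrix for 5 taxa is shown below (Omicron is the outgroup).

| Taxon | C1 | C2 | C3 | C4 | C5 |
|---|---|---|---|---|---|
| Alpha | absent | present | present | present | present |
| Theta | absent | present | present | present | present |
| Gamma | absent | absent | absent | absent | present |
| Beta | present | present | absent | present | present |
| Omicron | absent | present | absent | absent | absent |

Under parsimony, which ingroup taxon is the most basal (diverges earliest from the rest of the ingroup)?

Gamma

Character polarity is set by the outgroup: the derived state is whichever differs from the outgroup's state, so for C2 the derived state is 'absent', and for the remaining characters it is 'present'.
C1 (derived state 'present') is unique to Beta (autapomorphy; uninformative for grouping).
C2: derived state 'absent' in Gamma only — an autapomorphy, so it tells us nothing about relationships among taxa.
Only Alpha and Theta show the derived state 'present' for C3, supporting them as a clade.
C4: derived state 'present' in Alpha, Beta, and Theta only — synapomorphy for {Alpha, Beta, Theta}.
C5 (derived state 'present') is shared by all ingroup taxa — unites the whole ingroup.
Most parsimonious ingroup topology: (((Theta,Alpha),Beta),Gamma).
Gamma is sister to the clade containing all other ingroup taxa, so it is the earliest-diverging (most basal) ingroup lineage.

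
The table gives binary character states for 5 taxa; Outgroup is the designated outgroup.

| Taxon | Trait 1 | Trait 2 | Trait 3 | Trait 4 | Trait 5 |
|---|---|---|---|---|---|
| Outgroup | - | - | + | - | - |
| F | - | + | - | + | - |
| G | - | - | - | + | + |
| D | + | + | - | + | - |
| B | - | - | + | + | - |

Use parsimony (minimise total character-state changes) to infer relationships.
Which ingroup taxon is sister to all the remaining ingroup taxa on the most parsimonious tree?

Character polarity is set by the outgroup: the derived state is whichever differs from the outgroup's state, so for Trait 3 the derived state is '-', and for the remaining characters it is '+'.
Trait 1 (derived state '+') is unique to D (autapomorphy; uninformative for grouping).
Only D and F show the derived state '+' for Trait 2, supporting them as a clade.
Only D, F, and G show the derived state '-' for Trait 3, supporting them as a clade.
Trait 4 (derived state '+') is shared by all ingroup taxa — unites the whole ingroup.
Trait 5: derived state '+' in G only — an autapomorphy, so it tells us nothing about relationships among taxa.
Most parsimonious ingroup topology: (((F,D),G),B).
B is sister to the clade containing all other ingroup taxa, so it is the earliest-diverging (most basal) ingroup lineage.

B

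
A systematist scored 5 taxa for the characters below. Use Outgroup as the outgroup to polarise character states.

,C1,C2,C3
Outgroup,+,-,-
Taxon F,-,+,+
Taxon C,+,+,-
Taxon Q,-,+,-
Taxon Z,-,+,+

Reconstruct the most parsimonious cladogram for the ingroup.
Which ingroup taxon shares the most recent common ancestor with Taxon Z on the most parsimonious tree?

Character polarity is set by the outgroup: the derived state is whichever differs from the outgroup's state, so for C1 the derived state is '-', and for the remaining characters it is '+'.
Only Taxon F, Taxon Q, and Taxon Z show the derived state '-' for C1, supporting them as a clade.
C2 (derived state '+') is shared by all ingroup taxa — unites the whole ingroup.
Only Taxon F and Taxon Z show the derived state '+' for C3, supporting them as a clade.
Most parsimonious ingroup topology: (((Taxon F,Taxon Z),Taxon Q),Taxon C).
Taxon Z and Taxon F form a cherry on this tree, so they are sister taxa.

Taxon F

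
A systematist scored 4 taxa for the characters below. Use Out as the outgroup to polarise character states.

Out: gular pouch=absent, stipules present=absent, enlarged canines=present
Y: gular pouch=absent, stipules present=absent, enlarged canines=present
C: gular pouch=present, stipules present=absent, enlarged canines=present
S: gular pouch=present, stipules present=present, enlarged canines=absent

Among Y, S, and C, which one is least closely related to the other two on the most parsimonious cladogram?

Y

Character polarity is set by the outgroup: the derived state is whichever differs from the outgroup's state, so for enlarged canines the derived state is 'absent', and for the remaining characters it is 'present'.
Only C and S show the derived state 'present' for gular pouch, supporting them as a clade.
stipules present: derived state 'present' in S only — an autapomorphy, so it tells us nothing about relationships among taxa.
enlarged canines: derived state 'absent' in S only — an autapomorphy, so it tells us nothing about relationships among taxa.
Most parsimonious ingroup topology: (Y,(C,S)).
S and C share a more recent common ancestor with each other than either does with Y, so Y is the least closely related of the three.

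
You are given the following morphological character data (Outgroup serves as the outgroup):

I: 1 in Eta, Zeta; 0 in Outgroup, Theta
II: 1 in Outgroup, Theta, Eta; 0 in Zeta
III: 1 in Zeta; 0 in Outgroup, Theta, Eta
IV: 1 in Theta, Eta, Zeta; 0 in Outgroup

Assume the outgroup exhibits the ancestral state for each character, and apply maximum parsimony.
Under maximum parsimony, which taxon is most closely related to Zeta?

Character polarity is set by the outgroup: the derived state is whichever differs from the outgroup's state, so for II the derived state is '0', and for the remaining characters it is '1'.
Only Eta and Zeta show the derived state '1' for I, supporting them as a clade.
II: derived state '0' in Zeta only — an autapomorphy, so it tells us nothing about relationships among taxa.
III: derived state '1' in Zeta only — an autapomorphy, so it tells us nothing about relationships among taxa.
All ingroup taxa share the derived state '1' for IV; it defines the ingroup but does not resolve relationships within it.
Most parsimonious ingroup topology: (Theta,(Eta,Zeta)).
Zeta and Eta form a cherry on this tree, so they are sister taxa.

Eta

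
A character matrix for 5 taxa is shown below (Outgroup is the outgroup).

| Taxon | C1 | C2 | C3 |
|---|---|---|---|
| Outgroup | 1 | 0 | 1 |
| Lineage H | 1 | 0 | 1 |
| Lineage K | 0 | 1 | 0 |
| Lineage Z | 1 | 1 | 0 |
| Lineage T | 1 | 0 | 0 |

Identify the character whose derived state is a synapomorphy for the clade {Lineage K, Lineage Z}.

C2

Character polarity is set by the outgroup: the derived state is whichever differs from the outgroup's state, so for C1, C3 the derived state is '0', and for the remaining characters it is '1'.
C1 (derived state '0') is unique to Lineage K (autapomorphy; uninformative for grouping).
Only Lineage K and Lineage Z show the derived state '1' for C2, supporting them as a clade.
Only Lineage K, Lineage T, and Lineage Z show the derived state '0' for C3, supporting them as a clade.
Most parsimonious ingroup topology: (Lineage H,((Lineage K,Lineage Z),Lineage T)).
The clade {Lineage K, Lineage Z} is supported by C2: its derived state '1' occurs in exactly those taxa and in no other taxon (including the outgroup).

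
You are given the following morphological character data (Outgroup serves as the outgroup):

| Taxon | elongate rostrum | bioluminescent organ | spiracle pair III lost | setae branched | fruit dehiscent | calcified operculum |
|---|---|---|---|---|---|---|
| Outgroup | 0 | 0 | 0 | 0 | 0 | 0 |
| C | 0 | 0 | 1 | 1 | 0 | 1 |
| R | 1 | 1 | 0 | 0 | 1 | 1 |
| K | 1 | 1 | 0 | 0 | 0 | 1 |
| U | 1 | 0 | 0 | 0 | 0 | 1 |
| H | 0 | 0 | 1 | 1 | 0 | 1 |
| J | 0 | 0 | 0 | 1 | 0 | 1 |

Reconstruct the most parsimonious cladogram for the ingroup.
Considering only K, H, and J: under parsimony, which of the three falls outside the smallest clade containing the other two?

The outgroup has state '0' for every character, so '1' is the derived state throughout.
elongate rostrum: derived state '1' in K, R, and U only — synapomorphy for {K, R, U}.
bioluminescent organ: derived state '1' in K and R only — synapomorphy for {K, R}.
Only C and H show the derived state '1' for spiracle pair III lost, supporting them as a clade.
setae branched: derived state '1' in C, H, and J only — synapomorphy for {C, H, J}.
fruit dehiscent (derived state '1') is unique to R (autapomorphy; uninformative for grouping).
calcified operculum (derived state '1') is shared by all ingroup taxa — unites the whole ingroup.
Most parsimonious ingroup topology: (((C,H),J),((R,K),U)).
H and J share a more recent common ancestor with each other than either does with K, so K is the least closely related of the three.

K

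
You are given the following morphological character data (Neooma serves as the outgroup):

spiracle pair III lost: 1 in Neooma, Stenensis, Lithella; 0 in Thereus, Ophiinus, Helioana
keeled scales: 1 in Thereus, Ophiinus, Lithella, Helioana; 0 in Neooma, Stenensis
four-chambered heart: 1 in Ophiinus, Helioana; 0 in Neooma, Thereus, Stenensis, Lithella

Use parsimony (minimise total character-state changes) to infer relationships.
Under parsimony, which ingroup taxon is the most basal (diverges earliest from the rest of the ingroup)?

Character polarity is set by the outgroup: the derived state is whichever differs from the outgroup's state, so for spiracle pair III lost the derived state is '0', and for the remaining characters it is '1'.
Only Helioana, Ophiinus, and Thereus show the derived state '0' for spiracle pair III lost, supporting them as a clade.
keeled scales (derived state '1') is shared by Helioana, Lithella, Ophiinus, and Thereus — a synapomorphy uniting that clade.
four-chambered heart: derived state '1' in Helioana and Ophiinus only — synapomorphy for {Helioana, Ophiinus}.
Most parsimonious ingroup topology: (((Thereus,(Ophiinus,Helioana)),Lithella),Stenensis).
Stenensis is sister to the clade containing all other ingroup taxa, so it is the earliest-diverging (most basal) ingroup lineage.

Stenensis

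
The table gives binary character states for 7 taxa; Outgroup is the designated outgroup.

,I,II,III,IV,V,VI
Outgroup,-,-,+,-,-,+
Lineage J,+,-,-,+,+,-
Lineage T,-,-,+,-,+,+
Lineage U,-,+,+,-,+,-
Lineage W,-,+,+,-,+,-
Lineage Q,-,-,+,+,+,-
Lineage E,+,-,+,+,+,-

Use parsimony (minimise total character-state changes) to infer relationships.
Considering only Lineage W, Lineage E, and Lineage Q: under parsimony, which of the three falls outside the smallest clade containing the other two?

Lineage W

Character polarity is set by the outgroup: the derived state is whichever differs from the outgroup's state, so for III, VI the derived state is '-', and for the remaining characters it is '+'.
Only Lineage E and Lineage J show the derived state '+' for I, supporting them as a clade.
Only Lineage U and Lineage W show the derived state '+' for II, supporting them as a clade.
III: derived state '-' in Lineage J only — an autapomorphy, so it tells us nothing about relationships among taxa.
Only Lineage E, Lineage J, and Lineage Q show the derived state '+' for IV, supporting them as a clade.
V (derived state '+') is shared by all ingroup taxa — unites the whole ingroup.
VI: derived state '-' in Lineage E, Lineage J, Lineage Q, Lineage U, and Lineage W only — synapomorphy for {Lineage E, Lineage J, Lineage Q, Lineage U, Lineage W}.
Most parsimonious ingroup topology: ((((Lineage J,Lineage E),Lineage Q),(Lineage U,Lineage W)),Lineage T).
Lineage Q and Lineage E share a more recent common ancestor with each other than either does with Lineage W, so Lineage W is the least closely related of the three.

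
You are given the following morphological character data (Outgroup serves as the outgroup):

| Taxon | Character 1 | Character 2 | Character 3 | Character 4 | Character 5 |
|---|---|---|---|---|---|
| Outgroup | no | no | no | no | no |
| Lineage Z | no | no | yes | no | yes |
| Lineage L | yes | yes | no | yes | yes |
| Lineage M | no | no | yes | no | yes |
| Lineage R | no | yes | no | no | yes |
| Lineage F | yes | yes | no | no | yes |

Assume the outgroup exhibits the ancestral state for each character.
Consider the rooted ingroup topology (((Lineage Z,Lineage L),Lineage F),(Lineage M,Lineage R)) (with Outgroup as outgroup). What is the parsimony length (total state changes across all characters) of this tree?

9

Map each character onto (((Lineage Z,Lineage L),Lineage F),(Lineage M,Lineage R)) (rooted by Outgroup) and count the minimum state changes it requires (Fitch parsimony):
Character 1: 2; Character 2: 3; Character 3: 2; Character 4: 1; Character 5: 1.
Total tree length = 9.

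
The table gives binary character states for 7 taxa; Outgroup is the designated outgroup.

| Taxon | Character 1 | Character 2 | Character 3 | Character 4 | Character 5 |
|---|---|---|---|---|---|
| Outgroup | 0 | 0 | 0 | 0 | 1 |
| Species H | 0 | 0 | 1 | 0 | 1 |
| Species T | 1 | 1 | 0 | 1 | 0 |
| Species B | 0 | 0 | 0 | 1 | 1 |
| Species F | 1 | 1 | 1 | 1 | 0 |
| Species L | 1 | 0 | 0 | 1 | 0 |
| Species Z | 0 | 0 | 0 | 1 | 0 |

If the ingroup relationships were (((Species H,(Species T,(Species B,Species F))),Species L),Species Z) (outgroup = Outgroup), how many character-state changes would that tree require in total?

Map each character onto (((Species H,(Species T,(Species B,Species F))),Species L),Species Z) (rooted by Outgroup) and count the minimum state changes it requires (Fitch parsimony):
Character 1: 3; Character 2: 2; Character 3: 2; Character 4: 2; Character 5: 3.
Total tree length = 12.

12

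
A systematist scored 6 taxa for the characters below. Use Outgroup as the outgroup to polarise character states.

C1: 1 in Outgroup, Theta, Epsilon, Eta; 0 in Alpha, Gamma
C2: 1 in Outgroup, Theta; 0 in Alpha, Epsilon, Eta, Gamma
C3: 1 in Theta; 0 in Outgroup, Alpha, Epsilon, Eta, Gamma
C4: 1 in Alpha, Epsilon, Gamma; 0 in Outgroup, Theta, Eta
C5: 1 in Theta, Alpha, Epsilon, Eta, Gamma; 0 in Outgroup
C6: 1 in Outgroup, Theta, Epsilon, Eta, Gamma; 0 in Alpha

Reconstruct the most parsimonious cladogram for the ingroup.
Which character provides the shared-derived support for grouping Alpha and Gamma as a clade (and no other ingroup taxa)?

Character polarity is set by the outgroup: the derived state is whichever differs from the outgroup's state, so for C1, C2, C6 the derived state is '0', and for the remaining characters it is '1'.
C1 (derived state '0') is shared by Alpha and Gamma — a synapomorphy uniting that clade.
C2: derived state '0' in Alpha, Epsilon, Eta, and Gamma only — synapomorphy for {Alpha, Epsilon, Eta, Gamma}.
C3 (derived state '1') is unique to Theta (autapomorphy; uninformative for grouping).
C4: derived state '1' in Alpha, Epsilon, and Gamma only — synapomorphy for {Alpha, Epsilon, Gamma}.
C5 (derived state '1') is shared by all ingroup taxa — unites the whole ingroup.
C6: derived state '0' in Alpha only — an autapomorphy, so it tells us nothing about relationships among taxa.
Most parsimonious ingroup topology: (Theta,(((Alpha,Gamma),Epsilon),Eta)).
The clade {Alpha, Gamma} is supported by C1: its derived state '0' occurs in exactly those taxa and in no other taxon (including the outgroup).

C1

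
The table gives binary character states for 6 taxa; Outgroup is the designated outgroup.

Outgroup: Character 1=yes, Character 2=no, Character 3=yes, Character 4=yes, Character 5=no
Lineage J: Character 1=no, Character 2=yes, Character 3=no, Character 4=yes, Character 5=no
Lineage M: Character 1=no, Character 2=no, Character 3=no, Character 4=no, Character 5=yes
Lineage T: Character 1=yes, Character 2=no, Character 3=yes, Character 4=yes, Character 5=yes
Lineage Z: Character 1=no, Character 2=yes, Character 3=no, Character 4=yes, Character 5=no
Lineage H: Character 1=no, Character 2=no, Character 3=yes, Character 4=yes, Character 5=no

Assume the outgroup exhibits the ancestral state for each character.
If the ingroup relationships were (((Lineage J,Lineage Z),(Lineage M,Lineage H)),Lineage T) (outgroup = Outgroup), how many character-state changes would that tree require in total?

Map each character onto (((Lineage J,Lineage Z),(Lineage M,Lineage H)),Lineage T) (rooted by Outgroup) and count the minimum state changes it requires (Fitch parsimony):
Character 1: 1; Character 2: 1; Character 3: 2; Character 4: 1; Character 5: 2.
Total tree length = 7.

7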